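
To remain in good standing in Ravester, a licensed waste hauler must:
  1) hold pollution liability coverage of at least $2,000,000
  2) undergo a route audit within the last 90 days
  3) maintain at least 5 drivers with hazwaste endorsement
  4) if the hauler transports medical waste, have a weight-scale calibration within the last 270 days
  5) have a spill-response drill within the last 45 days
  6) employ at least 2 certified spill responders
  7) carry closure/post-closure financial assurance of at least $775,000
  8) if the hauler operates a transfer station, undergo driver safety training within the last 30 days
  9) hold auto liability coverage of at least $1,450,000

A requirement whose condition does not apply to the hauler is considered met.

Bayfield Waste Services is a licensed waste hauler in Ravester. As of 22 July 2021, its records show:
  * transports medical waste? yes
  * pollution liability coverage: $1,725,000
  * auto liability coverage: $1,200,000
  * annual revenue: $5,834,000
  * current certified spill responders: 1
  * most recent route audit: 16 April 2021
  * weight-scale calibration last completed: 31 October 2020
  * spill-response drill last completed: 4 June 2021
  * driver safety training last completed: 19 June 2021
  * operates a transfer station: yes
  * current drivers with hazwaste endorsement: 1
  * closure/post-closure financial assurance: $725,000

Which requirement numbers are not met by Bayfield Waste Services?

1. pollution liability coverage $1,725,000 < $2,000,000 → not met
2. route audit 97 days ago vs limit 90 → not met
3. drivers with hazwaste endorsement 1 < 5 → not met
4. condition 'transports medical waste' holds; weight-scale calibration 264 days ago vs limit 270 → met
5. spill-response drill 48 days ago vs limit 45 → not met
6. certified spill responders 1 < 2 → not met
7. closure/post-closure financial assurance $725,000 < $775,000 → not met
8. condition 'operates a transfer station' holds; driver safety training 33 days ago vs limit 30 → not met
9. auto liability coverage $1,200,000 < $1,450,000 → not met
Not met: 1, 2, 3, 5, 6, 7, 8, 9

1, 2, 3, 5, 6, 7, 8, 9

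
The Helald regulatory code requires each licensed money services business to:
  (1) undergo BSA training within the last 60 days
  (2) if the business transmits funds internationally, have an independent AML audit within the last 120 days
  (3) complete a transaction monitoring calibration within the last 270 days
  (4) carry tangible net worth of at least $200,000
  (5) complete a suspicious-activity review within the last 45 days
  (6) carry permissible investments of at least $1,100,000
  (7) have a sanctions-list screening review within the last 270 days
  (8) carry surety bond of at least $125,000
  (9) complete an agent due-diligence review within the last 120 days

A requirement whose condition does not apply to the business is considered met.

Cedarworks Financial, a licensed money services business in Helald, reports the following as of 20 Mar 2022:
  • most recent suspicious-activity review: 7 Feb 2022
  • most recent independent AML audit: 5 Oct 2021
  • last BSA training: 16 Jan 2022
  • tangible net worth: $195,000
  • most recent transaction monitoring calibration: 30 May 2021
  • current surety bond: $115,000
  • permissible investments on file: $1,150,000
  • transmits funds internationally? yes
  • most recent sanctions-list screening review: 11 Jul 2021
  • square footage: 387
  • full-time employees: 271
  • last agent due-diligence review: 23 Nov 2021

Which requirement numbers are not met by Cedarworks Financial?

1, 2, 3, 4, 8

1. BSA training 63 days ago vs limit 60 → not met
2. condition 'transmits funds internationally' holds; independent AML audit 166 days ago vs limit 120 → not met
3. transaction monitoring calibration 294 days ago vs limit 270 → not met
4. tangible net worth $195,000 < $200,000 → not met
5. suspicious-activity review 41 days ago vs limit 45 → met
6. permissible investments $1,150,000 ≥ $1,100,000 → met
7. sanctions-list screening review 252 days ago vs limit 270 → met
8. surety bond $115,000 < $125,000 → not met
9. agent due-diligence review 117 days ago vs limit 120 → met
Not met: 1, 2, 3, 4, 8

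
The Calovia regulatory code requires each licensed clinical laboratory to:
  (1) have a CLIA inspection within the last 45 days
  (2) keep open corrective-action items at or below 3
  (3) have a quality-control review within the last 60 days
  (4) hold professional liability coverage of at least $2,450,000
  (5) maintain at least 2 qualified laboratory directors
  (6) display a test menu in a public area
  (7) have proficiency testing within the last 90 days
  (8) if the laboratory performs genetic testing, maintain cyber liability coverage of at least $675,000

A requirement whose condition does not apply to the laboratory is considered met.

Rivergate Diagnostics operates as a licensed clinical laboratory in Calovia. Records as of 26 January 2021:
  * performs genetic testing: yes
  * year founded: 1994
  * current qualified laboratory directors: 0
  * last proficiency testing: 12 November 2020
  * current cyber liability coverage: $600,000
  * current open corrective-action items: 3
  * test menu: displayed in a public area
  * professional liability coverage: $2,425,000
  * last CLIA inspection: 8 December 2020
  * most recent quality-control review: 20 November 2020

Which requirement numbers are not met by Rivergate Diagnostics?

1, 3, 4, 5, 8

1. CLIA inspection 49 days ago vs limit 45 → not met
2. open corrective-action items 3 ≤ 3 → met
3. quality-control review 67 days ago vs limit 60 → not met
4. professional liability coverage $2,425,000 < $2,450,000 → not met
5. qualified laboratory directors 0 < 2 → not met
6. test menu present → met
7. proficiency testing 75 days ago vs limit 90 → met
8. condition 'performs genetic testing' holds; cyber liability coverage $600,000 < $675,000 → not met
Not met: 1, 3, 4, 5, 8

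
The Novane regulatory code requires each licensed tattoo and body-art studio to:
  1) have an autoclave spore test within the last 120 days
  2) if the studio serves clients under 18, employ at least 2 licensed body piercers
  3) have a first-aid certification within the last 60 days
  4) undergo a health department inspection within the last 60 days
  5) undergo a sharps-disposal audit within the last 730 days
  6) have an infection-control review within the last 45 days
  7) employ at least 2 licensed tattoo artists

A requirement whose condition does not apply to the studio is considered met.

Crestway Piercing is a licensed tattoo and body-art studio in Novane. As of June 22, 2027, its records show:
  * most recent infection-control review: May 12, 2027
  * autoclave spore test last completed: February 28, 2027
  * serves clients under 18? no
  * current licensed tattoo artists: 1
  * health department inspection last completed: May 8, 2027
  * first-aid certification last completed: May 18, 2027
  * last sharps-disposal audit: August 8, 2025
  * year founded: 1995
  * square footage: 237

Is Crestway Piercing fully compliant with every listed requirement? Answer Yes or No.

No

1. autoclave spore test 114 days ago vs limit 120 → met
2. condition 'serves clients under 18' does not hold → requirement n/a → met
3. first-aid certification 35 days ago vs limit 60 → met
4. health department inspection 45 days ago vs limit 60 → met
5. sharps-disposal audit 683 days ago vs limit 730 → met
6. infection-control review 41 days ago vs limit 45 → met
7. licensed tattoo artists 1 < 2 → not met
Not met: 7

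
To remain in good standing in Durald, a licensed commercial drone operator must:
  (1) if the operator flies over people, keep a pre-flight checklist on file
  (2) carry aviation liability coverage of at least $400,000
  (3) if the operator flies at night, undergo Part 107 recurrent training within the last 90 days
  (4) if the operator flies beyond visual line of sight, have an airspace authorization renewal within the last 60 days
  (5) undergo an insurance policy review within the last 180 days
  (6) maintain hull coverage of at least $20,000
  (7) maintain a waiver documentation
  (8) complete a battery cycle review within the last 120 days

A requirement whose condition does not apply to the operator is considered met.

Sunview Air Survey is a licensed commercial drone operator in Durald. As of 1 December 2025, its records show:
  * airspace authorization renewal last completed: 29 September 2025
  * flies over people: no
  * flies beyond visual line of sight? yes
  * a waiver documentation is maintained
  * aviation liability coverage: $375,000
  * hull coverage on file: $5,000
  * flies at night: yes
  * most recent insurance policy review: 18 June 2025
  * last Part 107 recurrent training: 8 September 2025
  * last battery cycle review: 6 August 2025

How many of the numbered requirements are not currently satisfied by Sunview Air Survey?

3

1. condition 'flies over people' does not hold → requirement n/a → met
2. aviation liability coverage $375,000 < $400,000 → not met
3. condition 'flies at night' holds; Part 107 recurrent training 84 days ago vs limit 90 → met
4. condition 'flies beyond visual line of sight' holds; airspace authorization renewal 63 days ago vs limit 60 → not met
5. insurance policy review 166 days ago vs limit 180 → met
6. hull coverage $5,000 < $20,000 → not met
7. waiver documentation present → met
8. battery cycle review 117 days ago vs limit 120 → met
Not met: 3 of 8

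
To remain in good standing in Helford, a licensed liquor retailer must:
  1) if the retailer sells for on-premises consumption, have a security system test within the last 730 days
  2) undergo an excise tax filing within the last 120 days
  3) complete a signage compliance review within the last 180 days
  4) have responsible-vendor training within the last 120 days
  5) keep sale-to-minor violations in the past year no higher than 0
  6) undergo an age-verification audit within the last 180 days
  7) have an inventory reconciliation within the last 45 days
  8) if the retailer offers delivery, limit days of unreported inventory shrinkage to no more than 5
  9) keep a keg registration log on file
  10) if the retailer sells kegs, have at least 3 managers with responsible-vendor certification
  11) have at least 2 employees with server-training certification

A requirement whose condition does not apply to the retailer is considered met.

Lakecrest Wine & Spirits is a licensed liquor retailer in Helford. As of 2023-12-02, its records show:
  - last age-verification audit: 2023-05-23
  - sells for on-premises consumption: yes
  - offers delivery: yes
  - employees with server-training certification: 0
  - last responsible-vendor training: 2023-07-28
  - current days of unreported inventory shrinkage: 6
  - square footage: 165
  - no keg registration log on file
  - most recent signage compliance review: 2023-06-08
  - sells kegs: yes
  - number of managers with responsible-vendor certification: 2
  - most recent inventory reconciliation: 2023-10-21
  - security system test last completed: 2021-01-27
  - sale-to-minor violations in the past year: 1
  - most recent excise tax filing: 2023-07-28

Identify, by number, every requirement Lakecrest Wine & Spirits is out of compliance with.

1, 2, 4, 5, 6, 8, 9, 10, 11

1. condition 'sells for on-premises consumption' holds; security system test 1039 days ago vs limit 730 → not met
2. excise tax filing 127 days ago vs limit 120 → not met
3. signage compliance review 177 days ago vs limit 180 → met
4. responsible-vendor training 127 days ago vs limit 120 → not met
5. sale-to-minor violations in the past year 1 > 0 → not met
6. age-verification audit 193 days ago vs limit 180 → not met
7. inventory reconciliation 42 days ago vs limit 45 → met
8. condition 'offers delivery' holds; days of unreported inventory shrinkage 6 > 5 → not met
9. keg registration log absent → not met
10. condition 'sells kegs' holds; managers with responsible-vendor certification 2 < 3 → not met
11. employees with server-training certification 0 < 2 → not met
Not met: 1, 2, 4, 5, 6, 8, 9, 10, 11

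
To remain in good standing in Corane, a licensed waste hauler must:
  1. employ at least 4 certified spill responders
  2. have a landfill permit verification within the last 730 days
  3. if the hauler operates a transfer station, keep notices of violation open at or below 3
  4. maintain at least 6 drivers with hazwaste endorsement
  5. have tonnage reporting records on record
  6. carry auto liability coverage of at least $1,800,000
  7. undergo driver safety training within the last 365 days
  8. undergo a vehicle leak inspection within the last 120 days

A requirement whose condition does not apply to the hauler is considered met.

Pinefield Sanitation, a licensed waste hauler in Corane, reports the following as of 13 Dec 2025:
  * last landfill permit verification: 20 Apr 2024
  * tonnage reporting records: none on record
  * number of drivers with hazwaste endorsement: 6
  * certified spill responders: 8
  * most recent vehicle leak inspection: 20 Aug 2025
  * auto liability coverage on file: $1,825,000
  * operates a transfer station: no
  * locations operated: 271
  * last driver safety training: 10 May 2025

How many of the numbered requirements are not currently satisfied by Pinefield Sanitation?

1. certified spill responders 8 ≥ 4 → met
2. landfill permit verification 602 days ago vs limit 730 → met
3. condition 'operates a transfer station' does not hold → requirement n/a → met
4. drivers with hazwaste endorsement 6 ≥ 6 → met
5. tonnage reporting records absent → not met
6. auto liability coverage $1,825,000 ≥ $1,800,000 → met
7. driver safety training 217 days ago vs limit 365 → met
8. vehicle leak inspection 115 days ago vs limit 120 → met
Not met: 1 of 8

1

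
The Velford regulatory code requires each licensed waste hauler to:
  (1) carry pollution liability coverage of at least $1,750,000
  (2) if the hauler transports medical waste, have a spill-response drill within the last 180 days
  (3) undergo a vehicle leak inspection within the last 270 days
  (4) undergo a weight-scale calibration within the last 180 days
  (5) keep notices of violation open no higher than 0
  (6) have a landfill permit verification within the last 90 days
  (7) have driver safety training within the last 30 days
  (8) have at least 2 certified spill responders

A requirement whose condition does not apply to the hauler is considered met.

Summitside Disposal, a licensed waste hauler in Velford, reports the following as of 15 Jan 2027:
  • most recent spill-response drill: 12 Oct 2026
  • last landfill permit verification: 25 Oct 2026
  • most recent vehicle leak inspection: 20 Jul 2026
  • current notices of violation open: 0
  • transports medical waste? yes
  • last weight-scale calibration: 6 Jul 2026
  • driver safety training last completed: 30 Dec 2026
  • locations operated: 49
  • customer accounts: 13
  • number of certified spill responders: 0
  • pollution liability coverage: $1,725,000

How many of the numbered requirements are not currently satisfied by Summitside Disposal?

1. pollution liability coverage $1,725,000 < $1,750,000 → not met
2. condition 'transports medical waste' holds; spill-response drill 95 days ago vs limit 180 → met
3. vehicle leak inspection 179 days ago vs limit 270 → met
4. weight-scale calibration 193 days ago vs limit 180 → not met
5. notices of violation open 0 ≤ 0 → met
6. landfill permit verification 82 days ago vs limit 90 → met
7. driver safety training 16 days ago vs limit 30 → met
8. certified spill responders 0 < 2 → not met
Not met: 3 of 8

3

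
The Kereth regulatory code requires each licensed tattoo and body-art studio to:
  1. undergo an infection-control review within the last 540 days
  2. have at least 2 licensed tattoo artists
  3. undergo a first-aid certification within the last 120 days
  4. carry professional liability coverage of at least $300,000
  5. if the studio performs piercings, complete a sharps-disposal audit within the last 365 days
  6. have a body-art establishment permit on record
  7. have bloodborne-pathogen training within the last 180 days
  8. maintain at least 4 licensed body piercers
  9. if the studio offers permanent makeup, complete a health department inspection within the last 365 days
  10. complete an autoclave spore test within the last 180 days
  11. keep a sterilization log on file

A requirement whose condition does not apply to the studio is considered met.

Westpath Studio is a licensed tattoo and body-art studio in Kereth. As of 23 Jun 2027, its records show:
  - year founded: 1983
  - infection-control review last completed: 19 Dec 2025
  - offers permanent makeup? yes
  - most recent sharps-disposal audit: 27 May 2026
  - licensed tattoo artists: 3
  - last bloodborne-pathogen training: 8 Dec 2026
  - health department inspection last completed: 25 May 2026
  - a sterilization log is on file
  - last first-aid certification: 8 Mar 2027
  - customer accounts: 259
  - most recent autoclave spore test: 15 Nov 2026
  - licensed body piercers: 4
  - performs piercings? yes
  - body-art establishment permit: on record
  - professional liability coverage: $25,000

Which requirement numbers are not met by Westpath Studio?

1, 4, 5, 7, 9, 10

1. infection-control review 551 days ago vs limit 540 → not met
2. licensed tattoo artists 3 ≥ 2 → met
3. first-aid certification 107 days ago vs limit 120 → met
4. professional liability coverage $25,000 < $300,000 → not met
5. condition 'performs piercings' holds; sharps-disposal audit 392 days ago vs limit 365 → not met
6. body-art establishment permit present → met
7. bloodborne-pathogen training 197 days ago vs limit 180 → not met
8. licensed body piercers 4 ≥ 4 → met
9. condition 'offers permanent makeup' holds; health department inspection 394 days ago vs limit 365 → not met
10. autoclave spore test 220 days ago vs limit 180 → not met
11. sterilization log present → met
Not met: 1, 4, 5, 7, 9, 10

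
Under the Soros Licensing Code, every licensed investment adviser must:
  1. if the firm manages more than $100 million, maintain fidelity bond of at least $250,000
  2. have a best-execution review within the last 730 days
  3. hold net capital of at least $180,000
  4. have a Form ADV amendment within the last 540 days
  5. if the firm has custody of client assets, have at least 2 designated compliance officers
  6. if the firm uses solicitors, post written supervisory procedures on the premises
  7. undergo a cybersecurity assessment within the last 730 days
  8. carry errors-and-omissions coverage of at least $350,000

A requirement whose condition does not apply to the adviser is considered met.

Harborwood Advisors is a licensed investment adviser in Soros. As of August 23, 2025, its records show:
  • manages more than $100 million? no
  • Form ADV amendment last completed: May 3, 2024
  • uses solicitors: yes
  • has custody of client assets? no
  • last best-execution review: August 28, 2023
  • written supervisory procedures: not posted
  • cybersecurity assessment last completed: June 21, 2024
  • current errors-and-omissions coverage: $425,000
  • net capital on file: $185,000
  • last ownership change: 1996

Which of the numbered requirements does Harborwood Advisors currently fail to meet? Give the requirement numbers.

1. condition 'manages more than $100 million' does not hold → requirement n/a → met
2. best-execution review 726 days ago vs limit 730 → met
3. net capital $185,000 ≥ $180,000 → met
4. Form ADV amendment 477 days ago vs limit 540 → met
5. condition 'has custody of client assets' does not hold → requirement n/a → met
6. condition 'uses solicitors' holds; written supervisory procedures absent → not met
7. cybersecurity assessment 428 days ago vs limit 730 → met
8. errors-and-omissions coverage $425,000 ≥ $350,000 → met
Not met: 6

6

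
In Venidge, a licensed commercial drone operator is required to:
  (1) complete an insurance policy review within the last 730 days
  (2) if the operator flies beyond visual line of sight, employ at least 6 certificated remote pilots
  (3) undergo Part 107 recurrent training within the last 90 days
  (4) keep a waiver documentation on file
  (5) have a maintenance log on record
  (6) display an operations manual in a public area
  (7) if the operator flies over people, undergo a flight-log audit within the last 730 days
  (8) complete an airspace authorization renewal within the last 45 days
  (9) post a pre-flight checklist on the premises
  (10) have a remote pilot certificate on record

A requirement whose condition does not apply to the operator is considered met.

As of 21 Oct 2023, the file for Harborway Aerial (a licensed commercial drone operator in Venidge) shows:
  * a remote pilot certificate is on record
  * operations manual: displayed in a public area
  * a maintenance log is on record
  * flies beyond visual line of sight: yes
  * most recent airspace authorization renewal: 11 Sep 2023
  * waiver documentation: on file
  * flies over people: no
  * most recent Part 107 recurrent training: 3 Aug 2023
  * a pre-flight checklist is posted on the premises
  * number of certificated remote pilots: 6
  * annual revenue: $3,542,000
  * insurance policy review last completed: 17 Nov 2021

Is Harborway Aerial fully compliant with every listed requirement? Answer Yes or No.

1. insurance policy review 703 days ago vs limit 730 → met
2. condition 'flies beyond visual line of sight' holds; certificated remote pilots 6 ≥ 6 → met
3. Part 107 recurrent training 79 days ago vs limit 90 → met
4. waiver documentation present → met
5. maintenance log present → met
6. operations manual present → met
7. condition 'flies over people' does not hold → requirement n/a → met
8. airspace authorization renewal 40 days ago vs limit 45 → met
9. pre-flight checklist present → met
10. remote pilot certificate present → met
All met.

Yes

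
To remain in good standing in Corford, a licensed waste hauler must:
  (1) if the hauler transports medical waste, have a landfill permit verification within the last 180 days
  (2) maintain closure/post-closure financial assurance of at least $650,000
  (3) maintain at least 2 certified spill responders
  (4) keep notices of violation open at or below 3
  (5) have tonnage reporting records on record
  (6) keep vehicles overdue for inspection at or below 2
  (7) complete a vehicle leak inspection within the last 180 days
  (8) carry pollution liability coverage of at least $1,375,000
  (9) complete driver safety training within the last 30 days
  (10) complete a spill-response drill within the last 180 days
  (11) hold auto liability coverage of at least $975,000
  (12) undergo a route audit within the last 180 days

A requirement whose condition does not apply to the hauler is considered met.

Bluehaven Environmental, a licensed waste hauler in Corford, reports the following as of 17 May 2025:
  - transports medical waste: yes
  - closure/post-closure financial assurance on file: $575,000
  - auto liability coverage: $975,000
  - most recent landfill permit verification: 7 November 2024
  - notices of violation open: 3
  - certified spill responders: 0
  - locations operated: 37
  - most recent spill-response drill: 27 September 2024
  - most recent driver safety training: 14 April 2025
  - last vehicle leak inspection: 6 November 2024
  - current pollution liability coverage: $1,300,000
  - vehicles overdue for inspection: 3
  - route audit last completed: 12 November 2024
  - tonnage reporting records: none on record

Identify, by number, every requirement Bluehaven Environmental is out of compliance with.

1. condition 'transports medical waste' holds; landfill permit verification 191 days ago vs limit 180 → not met
2. closure/post-closure financial assurance $575,000 < $650,000 → not met
3. certified spill responders 0 < 2 → not met
4. notices of violation open 3 ≤ 3 → met
5. tonnage reporting records absent → not met
6. vehicles overdue for inspection 3 > 2 → not met
7. vehicle leak inspection 192 days ago vs limit 180 → not met
8. pollution liability coverage $1,300,000 < $1,375,000 → not met
9. driver safety training 33 days ago vs limit 30 → not met
10. spill-response drill 232 days ago vs limit 180 → not met
11. auto liability coverage $975,000 ≥ $975,000 → met
12. route audit 186 days ago vs limit 180 → not met
Not met: 1, 2, 3, 5, 6, 7, 8, 9, 10, 12

1, 2, 3, 5, 6, 7, 8, 9, 10, 12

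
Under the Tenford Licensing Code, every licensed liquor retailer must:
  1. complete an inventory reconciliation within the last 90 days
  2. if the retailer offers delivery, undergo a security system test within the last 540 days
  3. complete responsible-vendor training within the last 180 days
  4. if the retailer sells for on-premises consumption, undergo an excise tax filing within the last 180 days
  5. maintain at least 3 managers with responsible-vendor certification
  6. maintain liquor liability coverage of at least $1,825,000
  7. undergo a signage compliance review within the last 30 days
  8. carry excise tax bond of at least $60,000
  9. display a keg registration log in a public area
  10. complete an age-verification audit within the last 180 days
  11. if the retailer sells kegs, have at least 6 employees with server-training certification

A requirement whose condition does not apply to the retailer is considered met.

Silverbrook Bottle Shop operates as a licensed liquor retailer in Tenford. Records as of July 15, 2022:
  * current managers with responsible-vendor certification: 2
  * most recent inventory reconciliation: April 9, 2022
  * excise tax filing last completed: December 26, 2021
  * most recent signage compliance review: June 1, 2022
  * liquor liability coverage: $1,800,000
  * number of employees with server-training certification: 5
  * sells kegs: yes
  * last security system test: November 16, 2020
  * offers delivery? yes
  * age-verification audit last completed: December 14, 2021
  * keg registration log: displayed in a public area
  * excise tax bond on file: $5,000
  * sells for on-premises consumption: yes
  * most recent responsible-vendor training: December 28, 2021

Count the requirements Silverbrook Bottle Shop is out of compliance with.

10

1. inventory reconciliation 97 days ago vs limit 90 → not met
2. condition 'offers delivery' holds; security system test 606 days ago vs limit 540 → not met
3. responsible-vendor training 199 days ago vs limit 180 → not met
4. condition 'sells for on-premises consumption' holds; excise tax filing 201 days ago vs limit 180 → not met
5. managers with responsible-vendor certification 2 < 3 → not met
6. liquor liability coverage $1,800,000 < $1,825,000 → not met
7. signage compliance review 44 days ago vs limit 30 → not met
8. excise tax bond $5,000 < $60,000 → not met
9. keg registration log present → met
10. age-verification audit 213 days ago vs limit 180 → not met
11. condition 'sells kegs' holds; employees with server-training certification 5 < 6 → not met
Not met: 10 of 11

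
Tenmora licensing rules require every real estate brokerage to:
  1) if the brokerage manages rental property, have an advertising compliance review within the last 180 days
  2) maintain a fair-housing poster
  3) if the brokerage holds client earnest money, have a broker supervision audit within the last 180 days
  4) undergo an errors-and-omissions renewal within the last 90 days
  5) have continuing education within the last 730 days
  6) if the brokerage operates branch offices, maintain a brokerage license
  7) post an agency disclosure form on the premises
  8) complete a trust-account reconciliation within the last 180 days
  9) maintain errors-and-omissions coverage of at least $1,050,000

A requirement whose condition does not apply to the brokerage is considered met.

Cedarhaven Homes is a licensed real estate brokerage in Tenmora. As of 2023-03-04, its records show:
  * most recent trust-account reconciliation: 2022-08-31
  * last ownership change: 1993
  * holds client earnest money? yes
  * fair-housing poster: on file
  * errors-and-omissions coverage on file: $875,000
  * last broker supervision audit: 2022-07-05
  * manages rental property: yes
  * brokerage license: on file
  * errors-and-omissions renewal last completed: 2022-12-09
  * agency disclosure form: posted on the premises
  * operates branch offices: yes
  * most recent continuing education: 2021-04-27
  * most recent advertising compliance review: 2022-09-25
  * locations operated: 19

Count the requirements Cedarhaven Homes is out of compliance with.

1. condition 'manages rental property' holds; advertising compliance review 160 days ago vs limit 180 → met
2. fair-housing poster present → met
3. condition 'holds client earnest money' holds; broker supervision audit 242 days ago vs limit 180 → not met
4. errors-and-omissions renewal 85 days ago vs limit 90 → met
5. continuing education 676 days ago vs limit 730 → met
6. condition 'operates branch offices' holds; brokerage license present → met
7. agency disclosure form present → met
8. trust-account reconciliation 185 days ago vs limit 180 → not met
9. errors-and-omissions coverage $875,000 < $1,050,000 → not met
Not met: 3 of 9

3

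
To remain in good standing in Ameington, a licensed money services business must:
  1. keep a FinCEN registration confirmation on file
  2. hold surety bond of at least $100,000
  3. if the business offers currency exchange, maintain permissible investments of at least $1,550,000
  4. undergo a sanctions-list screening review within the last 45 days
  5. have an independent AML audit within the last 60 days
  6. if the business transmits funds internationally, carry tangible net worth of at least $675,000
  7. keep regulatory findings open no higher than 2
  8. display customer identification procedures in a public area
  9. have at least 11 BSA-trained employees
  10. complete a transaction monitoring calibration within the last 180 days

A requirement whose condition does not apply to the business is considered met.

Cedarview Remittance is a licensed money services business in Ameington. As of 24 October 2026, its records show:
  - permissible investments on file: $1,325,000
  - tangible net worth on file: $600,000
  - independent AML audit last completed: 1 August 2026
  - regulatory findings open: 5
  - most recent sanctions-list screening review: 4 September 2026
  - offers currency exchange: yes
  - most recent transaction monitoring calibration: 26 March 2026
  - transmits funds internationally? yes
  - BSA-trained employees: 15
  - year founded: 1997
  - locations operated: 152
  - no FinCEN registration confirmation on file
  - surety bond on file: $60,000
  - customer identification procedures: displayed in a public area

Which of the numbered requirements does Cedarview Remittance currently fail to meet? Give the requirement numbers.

1. FinCEN registration confirmation absent → not met
2. surety bond $60,000 < $100,000 → not met
3. condition 'offers currency exchange' holds; permissible investments $1,325,000 < $1,550,000 → not met
4. sanctions-list screening review 50 days ago vs limit 45 → not met
5. independent AML audit 84 days ago vs limit 60 → not met
6. condition 'transmits funds internationally' holds; tangible net worth $600,000 < $675,000 → not met
7. regulatory findings open 5 > 2 → not met
8. customer identification procedures present → met
9. BSA-trained employees 15 ≥ 11 → met
10. transaction monitoring calibration 212 days ago vs limit 180 → not met
Not met: 1, 2, 3, 4, 5, 6, 7, 10

1, 2, 3, 4, 5, 6, 7, 10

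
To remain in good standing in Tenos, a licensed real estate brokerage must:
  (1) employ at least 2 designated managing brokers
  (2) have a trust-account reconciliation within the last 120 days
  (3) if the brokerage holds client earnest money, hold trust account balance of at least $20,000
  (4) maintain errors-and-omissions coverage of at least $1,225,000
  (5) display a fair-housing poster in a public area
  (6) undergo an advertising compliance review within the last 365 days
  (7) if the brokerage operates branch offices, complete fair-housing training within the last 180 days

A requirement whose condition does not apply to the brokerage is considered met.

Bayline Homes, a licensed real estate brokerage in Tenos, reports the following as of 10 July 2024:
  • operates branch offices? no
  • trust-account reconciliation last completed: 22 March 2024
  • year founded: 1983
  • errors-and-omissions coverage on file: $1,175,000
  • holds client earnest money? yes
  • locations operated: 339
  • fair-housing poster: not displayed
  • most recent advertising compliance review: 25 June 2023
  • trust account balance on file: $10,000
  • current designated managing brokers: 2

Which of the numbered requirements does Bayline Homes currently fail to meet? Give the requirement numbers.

1. designated managing brokers 2 ≥ 2 → met
2. trust-account reconciliation 110 days ago vs limit 120 → met
3. condition 'holds client earnest money' holds; trust account balance $10,000 < $20,000 → not met
4. errors-and-omissions coverage $1,175,000 < $1,225,000 → not met
5. fair-housing poster absent → not met
6. advertising compliance review 381 days ago vs limit 365 → not met
7. condition 'operates branch offices' does not hold → requirement n/a → met
Not met: 3, 4, 5, 6

3, 4, 5, 6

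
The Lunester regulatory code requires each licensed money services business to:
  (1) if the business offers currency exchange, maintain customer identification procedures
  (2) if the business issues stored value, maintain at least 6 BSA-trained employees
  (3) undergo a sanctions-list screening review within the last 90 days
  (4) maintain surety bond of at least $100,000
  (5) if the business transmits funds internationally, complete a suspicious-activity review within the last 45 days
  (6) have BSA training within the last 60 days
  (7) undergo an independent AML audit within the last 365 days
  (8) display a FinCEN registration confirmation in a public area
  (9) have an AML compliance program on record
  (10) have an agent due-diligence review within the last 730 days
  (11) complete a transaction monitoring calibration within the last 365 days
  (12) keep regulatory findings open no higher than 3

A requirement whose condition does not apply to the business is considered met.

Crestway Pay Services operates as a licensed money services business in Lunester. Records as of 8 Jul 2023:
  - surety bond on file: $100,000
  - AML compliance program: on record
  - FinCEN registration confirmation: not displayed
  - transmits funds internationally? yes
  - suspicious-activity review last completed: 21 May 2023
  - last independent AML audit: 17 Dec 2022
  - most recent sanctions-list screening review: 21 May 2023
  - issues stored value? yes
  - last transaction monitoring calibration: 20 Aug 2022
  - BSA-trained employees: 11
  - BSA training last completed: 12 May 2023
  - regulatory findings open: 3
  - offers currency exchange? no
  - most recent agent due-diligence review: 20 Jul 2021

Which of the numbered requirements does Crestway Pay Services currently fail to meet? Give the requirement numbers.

1. condition 'offers currency exchange' does not hold → requirement n/a → met
2. condition 'issues stored value' holds; BSA-trained employees 11 ≥ 6 → met
3. sanctions-list screening review 48 days ago vs limit 90 → met
4. surety bond $100,000 ≥ $100,000 → met
5. condition 'transmits funds internationally' holds; suspicious-activity review 48 days ago vs limit 45 → not met
6. BSA training 57 days ago vs limit 60 → met
7. independent AML audit 203 days ago vs limit 365 → met
8. FinCEN registration confirmation absent → not met
9. AML compliance program present → met
10. agent due-diligence review 718 days ago vs limit 730 → met
11. transaction monitoring calibration 322 days ago vs limit 365 → met
12. regulatory findings open 3 ≤ 3 → met
Not met: 5, 8

5, 8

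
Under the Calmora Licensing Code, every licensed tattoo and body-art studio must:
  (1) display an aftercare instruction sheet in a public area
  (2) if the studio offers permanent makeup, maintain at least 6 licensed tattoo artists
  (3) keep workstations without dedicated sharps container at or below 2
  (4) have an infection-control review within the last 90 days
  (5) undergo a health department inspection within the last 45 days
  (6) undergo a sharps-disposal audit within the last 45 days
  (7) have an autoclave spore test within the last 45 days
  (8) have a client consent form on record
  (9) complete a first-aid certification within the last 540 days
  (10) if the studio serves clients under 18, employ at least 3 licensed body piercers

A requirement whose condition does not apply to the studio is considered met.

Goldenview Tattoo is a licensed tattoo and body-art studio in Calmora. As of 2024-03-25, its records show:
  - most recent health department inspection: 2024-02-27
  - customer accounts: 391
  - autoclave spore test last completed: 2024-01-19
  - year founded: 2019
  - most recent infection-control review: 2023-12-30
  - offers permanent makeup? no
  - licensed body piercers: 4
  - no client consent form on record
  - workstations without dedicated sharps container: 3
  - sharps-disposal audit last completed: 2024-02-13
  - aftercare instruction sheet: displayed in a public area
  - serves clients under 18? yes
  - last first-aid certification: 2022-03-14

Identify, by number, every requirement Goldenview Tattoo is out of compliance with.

3, 7, 8, 9

1. aftercare instruction sheet present → met
2. condition 'offers permanent makeup' does not hold → requirement n/a → met
3. workstations without dedicated sharps container 3 > 2 → not met
4. infection-control review 86 days ago vs limit 90 → met
5. health department inspection 27 days ago vs limit 45 → met
6. sharps-disposal audit 41 days ago vs limit 45 → met
7. autoclave spore test 66 days ago vs limit 45 → not met
8. client consent form absent → not met
9. first-aid certification 742 days ago vs limit 540 → not met
10. condition 'serves clients under 18' holds; licensed body piercers 4 ≥ 3 → met
Not met: 3, 7, 8, 9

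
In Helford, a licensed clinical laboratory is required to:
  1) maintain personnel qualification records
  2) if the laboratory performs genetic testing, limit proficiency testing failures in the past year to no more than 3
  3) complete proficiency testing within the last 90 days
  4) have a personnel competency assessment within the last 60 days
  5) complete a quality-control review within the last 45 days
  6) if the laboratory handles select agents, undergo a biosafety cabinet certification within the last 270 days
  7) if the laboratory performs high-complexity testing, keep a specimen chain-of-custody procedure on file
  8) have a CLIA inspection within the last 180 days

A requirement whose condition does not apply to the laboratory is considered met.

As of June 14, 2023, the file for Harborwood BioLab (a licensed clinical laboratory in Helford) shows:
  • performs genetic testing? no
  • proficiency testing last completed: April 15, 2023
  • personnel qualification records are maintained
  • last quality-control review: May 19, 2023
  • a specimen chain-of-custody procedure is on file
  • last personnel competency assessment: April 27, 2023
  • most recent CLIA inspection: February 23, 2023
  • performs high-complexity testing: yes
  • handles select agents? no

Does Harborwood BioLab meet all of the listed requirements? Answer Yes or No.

Yes

1. personnel qualification records present → met
2. condition 'performs genetic testing' does not hold → requirement n/a → met
3. proficiency testing 60 days ago vs limit 90 → met
4. personnel competency assessment 48 days ago vs limit 60 → met
5. quality-control review 26 days ago vs limit 45 → met
6. condition 'handles select agents' does not hold → requirement n/a → met
7. condition 'performs high-complexity testing' holds; specimen chain-of-custody procedure present → met
8. CLIA inspection 111 days ago vs limit 180 → met
All met.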